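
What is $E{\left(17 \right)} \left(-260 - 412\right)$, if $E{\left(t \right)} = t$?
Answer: $-11424$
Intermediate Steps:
$E{\left(17 \right)} \left(-260 - 412\right) = 17 \left(-260 - 412\right) = 17 \left(-672\right) = -11424$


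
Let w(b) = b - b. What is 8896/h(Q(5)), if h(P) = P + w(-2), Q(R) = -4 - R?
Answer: -8896/9 ≈ -988.44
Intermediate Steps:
w(b) = 0
h(P) = P (h(P) = P + 0 = P)
8896/h(Q(5)) = 8896/(-4 - 1*5) = 8896/(-4 - 5) = 8896/(-9) = 8896*(-⅑) = -8896/9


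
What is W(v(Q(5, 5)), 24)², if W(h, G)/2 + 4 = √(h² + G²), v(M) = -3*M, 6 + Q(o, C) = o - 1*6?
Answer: 4132 - 96*√113 ≈ 3111.5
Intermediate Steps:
Q(o, C) = -12 + o (Q(o, C) = -6 + (o - 1*6) = -6 + (o - 6) = -6 + (-6 + o) = -12 + o)
W(h, G) = -8 + 2*√(G² + h²) (W(h, G) = -8 + 2*√(h² + G²) = -8 + 2*√(G² + h²))
W(v(Q(5, 5)), 24)² = (-8 + 2*√(24² + (-3*(-12 + 5))²))² = (-8 + 2*√(576 + (-3*(-7))²))² = (-8 + 2*√(576 + 21²))² = (-8 + 2*√(576 + 441))² = (-8 + 2*√1017)² = (-8 + 2*(3*√113))² = (-8 + 6*√113)²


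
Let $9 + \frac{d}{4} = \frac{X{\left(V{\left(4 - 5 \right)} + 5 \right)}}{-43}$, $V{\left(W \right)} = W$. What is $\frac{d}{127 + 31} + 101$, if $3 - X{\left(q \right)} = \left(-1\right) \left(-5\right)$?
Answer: $\frac{342327}{3397} \approx 100.77$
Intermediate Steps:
$X{\left(q \right)} = -2$ ($X{\left(q \right)} = 3 - \left(-1\right) \left(-5\right) = 3 - 5 = -2$)
$d = - \frac{1540}{43}$ ($d = -36 + 4 \left(- \frac{2}{-43}\right) = -36 + 4 \left(\left(-2\right) \left(- \frac{1}{43}\right)\right) = -36 + 4 \cdot \frac{2}{43} = -36 + \frac{8}{43} = - \frac{1540}{43} \approx -35.814$)
$\frac{d}{127 + 31} + 101 = \frac{1}{127 + 31} \left(- \frac{1540}{43}\right) + 101 = \frac{1}{158} \left(- \frac{1540}{43}\right) + 101 = - \frac{770}{3397} + 101 = \frac{342327}{3397}$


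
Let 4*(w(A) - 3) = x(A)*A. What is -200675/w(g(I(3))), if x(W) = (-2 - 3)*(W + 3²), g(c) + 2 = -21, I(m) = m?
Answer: 401350/799 ≈ 502.32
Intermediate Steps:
g(c) = -23 (g(c) = -2 - 21 = -23)
x(W) = -45 - 5*W (x(W) = -5*(W + 9) = -5*(9 + W) = -45 - 5*W)
w(A) = 3 + A*(-45 - 5*A)/4 (w(A) = 3 + ((-45 - 5*A)*A)/4 = 3 + (A*(-45 - 5*A))/4 = 3 + A*(-45 - 5*A)/4)
-200675/w(g(I(3))) = -200675/(3 - 5/4*(-23)*(9 - 23)) = -200675/(3 - 5/4*(-23)*(-14)) = -200675/(3 - 805/2) = -200675/(-799/2) = -200675*(-2/799) = 401350/799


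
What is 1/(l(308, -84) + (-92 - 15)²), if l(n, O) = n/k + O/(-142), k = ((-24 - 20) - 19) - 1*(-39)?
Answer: 426/4872059 ≈ 8.7437e-5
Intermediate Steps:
k = -24 (k = (-44 - 19) + 39 = -63 + 39 = -24)
l(n, O) = -n/24 - O/142 (l(n, O) = n/(-24) + O/(-142) = n*(-1/24) + O*(-1/142) = -n/24 - O/142)
1/(l(308, -84) + (-92 - 15)²) = 1/((-1/24*308 - 1/142*(-84)) + (-92 - 15)²) = 1/((-77/6 + 42/71) + (-107)²) = 1/(-5215/426 + 11449) = 1/(4872059/426) = 426/4872059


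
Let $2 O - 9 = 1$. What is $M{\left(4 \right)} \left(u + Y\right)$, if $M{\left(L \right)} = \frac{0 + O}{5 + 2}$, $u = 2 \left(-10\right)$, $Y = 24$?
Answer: $\frac{20}{7} \approx 2.8571$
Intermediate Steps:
$O = 5$ ($O = \frac{9}{2} + \frac{1}{2} \cdot 1 = \frac{9}{2} + \frac{1}{2} = 5$)
$u = -20$
$M{\left(L \right)} = \frac{5}{7}$ ($M{\left(L \right)} = \frac{0 + 5}{5 + 2} = \frac{5}{7}$)
$M{\left(4 \right)} \left(u + Y\right) = \frac{5 \left(-20 + 24\right)}{7} = \frac{5}{7} \cdot 4 = \frac{20}{7}$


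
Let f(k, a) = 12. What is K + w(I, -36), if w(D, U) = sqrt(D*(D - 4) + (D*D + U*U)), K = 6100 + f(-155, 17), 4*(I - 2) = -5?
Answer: 6112 + sqrt(20706)/4 ≈ 6148.0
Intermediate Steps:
I = 3/4 (I = 2 + (1/4)*(-5) = 2 - 5/4 = 3/4 ≈ 0.75000)
K = 6112 (K = 6100 + 12 = 6112)
w(D, U) = sqrt(D**2 + U**2 + D*(-4 + D)) (w(D, U) = sqrt(D*(-4 + D) + (D**2 + U**2)) = sqrt(D**2 + U**2 + D*(-4 + D)))
K + w(I, -36) = 6112 + sqrt((-36)**2 - 4*3/4 + 2*(3/4)**2) = 6112 + sqrt(1296 - 3 + 2*(9/16)) = 6112 + sqrt(1296 - 3 + 9/8) = 6112 + sqrt(10353/8) = 6112 + sqrt(20706)/4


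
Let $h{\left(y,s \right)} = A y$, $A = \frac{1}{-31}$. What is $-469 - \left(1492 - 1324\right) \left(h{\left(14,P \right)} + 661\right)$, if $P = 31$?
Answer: $- \frac{3454675}{31} \approx -1.1144 \cdot 10^{5}$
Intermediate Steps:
$A = - \frac{1}{31} \approx -0.032258$
$h{\left(y,s \right)} = - \frac{y}{31}$
$-469 - \left(1492 - 1324\right) \left(h{\left(14,P \right)} + 661\right) = -469 - \left(1492 - 1324\right) \left(\left(- \frac{1}{31}\right) 14 + 661\right) = -469 - 168 \left(- \frac{14}{31} + 661\right) = -469 - 168 \cdot \frac{20477}{31} = -469 - \frac{3440136}{31} = - \frac{3454675}{31}$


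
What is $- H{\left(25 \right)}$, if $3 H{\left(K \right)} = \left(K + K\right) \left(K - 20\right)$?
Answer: $- \frac{250}{3} \approx -83.333$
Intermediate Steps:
$H{\left(K \right)} = \frac{2 K \left(-20 + K\right)}{3}$ ($H{\left(K \right)} = \frac{\left(K + K\right) \left(K - 20\right)}{3} = \frac{2 K \left(-20 + K\right)}{3}$)
$- H{\left(25 \right)} = - \frac{2 \cdot 25 \left(-20 + 25\right)}{3} = - \frac{2 \cdot 25 \cdot 5}{3} = \left(-1\right) \frac{250}{3} = - \frac{250}{3}$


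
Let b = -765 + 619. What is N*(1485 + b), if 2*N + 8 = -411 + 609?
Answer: 127205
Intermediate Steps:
N = 95 (N = -4 + (-411 + 609)/2 = -4 + (½)*198 = -4 + 99 = 95)
b = -146
N*(1485 + b) = 95*(1485 - 146) = 95*1339 = 127205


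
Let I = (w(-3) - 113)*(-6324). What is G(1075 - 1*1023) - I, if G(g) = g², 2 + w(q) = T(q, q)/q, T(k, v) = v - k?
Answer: -724556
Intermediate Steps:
w(q) = -2 (w(q) = -2 + (q - q)/q = -2 + 0/q = -2 + 0 = -2)
I = 727260 (I = (-2 - 113)*(-6324) = -115*(-6324) = 727260)
G(1075 - 1*1023) - I = (1075 - 1*1023)² - 1*727260 = (1075 - 1023)² - 727260 = 52² - 727260 = 2704 - 727260 = -724556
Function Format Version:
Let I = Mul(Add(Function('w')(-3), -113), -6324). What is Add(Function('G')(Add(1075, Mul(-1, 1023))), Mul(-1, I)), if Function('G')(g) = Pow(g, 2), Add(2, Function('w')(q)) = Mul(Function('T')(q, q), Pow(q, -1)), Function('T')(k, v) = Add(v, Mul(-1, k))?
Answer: -724556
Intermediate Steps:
Function('w')(q) = -2 (Function('w')(q) = Add(-2, Mul(Add(q, Mul(-1, q)), Pow(q, -1))) = Add(-2, Mul(0, Pow(q, -1))) = Add(-2, 0) = -2)
I = 727260 (I = Mul(Add(-2, -113), -6324) = Mul(-115, -6324) = 727260)
Add(Function('G')(Add(1075, Mul(-1, 1023))), Mul(-1, I)) = Add(Pow(Add(1075, Mul(-1, 1023)), 2), Mul(-1, 727260)) = Add(Pow(Add(1075, -1023), 2), -727260) = Add(Pow(52, 2), -727260) = Add(2704, -727260) = -724556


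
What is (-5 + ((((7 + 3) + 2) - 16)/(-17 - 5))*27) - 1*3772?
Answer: -41493/11 ≈ -3772.1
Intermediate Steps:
(-5 + ((((7 + 3) + 2) - 16)/(-17 - 5))*27) - 1*3772 = (-5 + (((10 + 2) - 16)/(-22))*27) - 3772 = (-5 + ((12 - 16)*(-1/22))*27) - 3772 = (-5 - 4*(-1/22)*27) - 3772 = (-5 + (2/11)*27) - 3772 = (-5 + 54/11) - 3772 = -1/11 - 3772 = -41493/11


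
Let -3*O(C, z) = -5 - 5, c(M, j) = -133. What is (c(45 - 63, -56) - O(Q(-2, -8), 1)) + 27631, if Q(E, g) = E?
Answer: 82484/3 ≈ 27495.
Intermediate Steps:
O(C, z) = 10/3 (O(C, z) = -(-5 - 5)/3 = -1/3*(-10) = 10/3)
(c(45 - 63, -56) - O(Q(-2, -8), 1)) + 27631 = (-133 - 1*10/3) + 27631 = (-133 - 10/3) + 27631 = -409/3 + 27631 = 82484/3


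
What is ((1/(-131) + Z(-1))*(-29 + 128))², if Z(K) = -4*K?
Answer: 2680857729/17161 ≈ 1.5622e+5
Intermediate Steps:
((1/(-131) + Z(-1))*(-29 + 128))² = ((1/(-131) - 4*(-1))*(-29 + 128))² = ((-1/131 + 4)*99)² = ((523/131)*99)² = (51777/131)² = 2680857729/17161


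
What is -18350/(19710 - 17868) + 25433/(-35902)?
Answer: -12166367/1140198 ≈ -10.670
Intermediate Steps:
-18350/(19710 - 17868) + 25433/(-35902) = -18350/1842 + 25433*(-1/35902) = -18350*1/1842 - 877/1238 = -9175/921 - 877/1238 = -12166367/1140198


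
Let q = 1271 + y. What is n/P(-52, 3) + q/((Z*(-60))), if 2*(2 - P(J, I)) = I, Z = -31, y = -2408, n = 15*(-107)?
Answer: -1990579/620 ≈ -3210.6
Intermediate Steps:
n = -1605
q = -1137 (q = 1271 - 2408 = -1137)
P(J, I) = 2 - I/2
n/P(-52, 3) + q/((Z*(-60))) = -1605/(2 - ½*3) - 1137/((-31*(-60))) = -1605/(2 - 3/2) - 1137/1860 = -1605/½ - 1137*1/1860 = -1605*2 - 379/620 = -3210 - 379/620 = -1990579/620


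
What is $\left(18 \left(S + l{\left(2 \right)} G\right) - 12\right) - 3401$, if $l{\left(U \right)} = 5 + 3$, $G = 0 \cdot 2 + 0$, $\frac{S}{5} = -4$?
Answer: $-3773$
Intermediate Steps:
$S = -20$ ($S = 5 \left(-4\right) = -20$)
$G = 0$ ($G = 0 + 0 = 0$)
$l{\left(U \right)} = 8$
$\left(18 \left(S + l{\left(2 \right)} G\right) - 12\right) - 3401 = \left(18 \left(-20 + 8 \cdot 0\right) - 12\right) - 3401 = \left(18 \left(-20 + 0\right) - 12\right) - 3401 = \left(18 \left(-20\right) - 12\right) - 3401 = \left(-360 - 12\right) - 3401 = -372 - 3401 = -3773$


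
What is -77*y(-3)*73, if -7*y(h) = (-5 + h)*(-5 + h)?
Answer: 51392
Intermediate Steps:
y(h) = -(-5 + h)²/7 (y(h) = -(-5 + h)*(-5 + h)/7 = -(-5 + h)²/7)
-77*y(-3)*73 = -(-11)*(-5 - 3)²*73 = -(-11)*(-8)²*73 = -(-11)*64*73 = -77*(-64/7)*73 = 704*73 = 51392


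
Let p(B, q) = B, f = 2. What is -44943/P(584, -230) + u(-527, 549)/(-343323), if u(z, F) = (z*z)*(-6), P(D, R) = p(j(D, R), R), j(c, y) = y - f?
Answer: 5272188119/26550312 ≈ 198.57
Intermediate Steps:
j(c, y) = -2 + y (j(c, y) = y - 1*2 = y - 2 = -2 + y)
P(D, R) = -2 + R
u(z, F) = -6*z² (u(z, F) = z²*(-6) = -6*z²)
-44943/P(584, -230) + u(-527, 549)/(-343323) = -44943/(-2 - 230) - 6*(-527)²/(-343323) = -44943/(-232) - 6*277729*(-1/343323) = -44943*(-1/232) - 1666374*(-1/343323) = 44943/232 + 555458/114441 = 5272188119/26550312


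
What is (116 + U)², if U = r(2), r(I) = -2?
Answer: 12996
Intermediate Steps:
U = -2
(116 + U)² = (116 - 2)² = 114² = 12996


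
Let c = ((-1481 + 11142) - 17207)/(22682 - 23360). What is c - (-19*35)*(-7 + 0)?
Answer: -1574272/339 ≈ -4643.9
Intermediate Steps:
c = 3773/339 (c = (9661 - 17207)/(-678) = -7546*(-1/678) = 3773/339 ≈ 11.130)
c - (-19*35)*(-7 + 0) = 3773/339 - (-19*35)*(-7 + 0) = 3773/339 - (-665)*(-7) = 3773/339 - 1*4655 = 3773/339 - 4655 = -1574272/339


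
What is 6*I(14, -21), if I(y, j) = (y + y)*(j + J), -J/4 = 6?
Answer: -7560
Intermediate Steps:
J = -24 (J = -4*6 = -24)
I(y, j) = 2*y*(-24 + j) (I(y, j) = (y + y)*(j - 24) = (2*y)*(-24 + j) = 2*y*(-24 + j))
6*I(14, -21) = 6*(2*14*(-24 - 21)) = 6*(2*14*(-45)) = 6*(-1260) = -7560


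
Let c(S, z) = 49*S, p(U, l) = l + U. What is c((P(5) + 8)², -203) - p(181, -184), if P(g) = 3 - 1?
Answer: 4903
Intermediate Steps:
p(U, l) = U + l
P(g) = 2
c((P(5) + 8)², -203) - p(181, -184) = 49*(2 + 8)² - (181 - 184) = 49*10² - 1*(-3) = 49*100 + 3 = 4900 + 3 = 4903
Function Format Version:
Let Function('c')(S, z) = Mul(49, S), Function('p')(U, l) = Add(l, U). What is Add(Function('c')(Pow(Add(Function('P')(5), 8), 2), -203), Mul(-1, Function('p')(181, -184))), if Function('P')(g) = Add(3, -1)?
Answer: 4903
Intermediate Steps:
Function('p')(U, l) = Add(U, l)
Function('P')(g) = 2
Add(Function('c')(Pow(Add(Function('P')(5), 8), 2), -203), Mul(-1, Function('p')(181, -184))) = Add(Mul(49, Pow(Add(2, 8), 2)), Mul(-1, Add(181, -184))) = Add(Mul(49, Pow(10, 2)), Mul(-1, -3)) = Add(Mul(49, 100), 3) = Add(4900, 3) = 4903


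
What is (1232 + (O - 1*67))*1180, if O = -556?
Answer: 718620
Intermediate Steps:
(1232 + (O - 1*67))*1180 = (1232 + (-556 - 1*67))*1180 = (1232 + (-556 - 67))*1180 = (1232 - 623)*1180 = 609*1180 = 718620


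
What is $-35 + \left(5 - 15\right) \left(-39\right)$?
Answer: $355$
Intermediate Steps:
$-35 + \left(5 - 15\right) \left(-39\right) = -35 - -390 = -35 + 390 = 355$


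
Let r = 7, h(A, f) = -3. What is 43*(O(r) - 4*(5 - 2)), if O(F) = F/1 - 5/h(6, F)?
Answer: -430/3 ≈ -143.33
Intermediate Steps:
O(F) = 5/3 + F (O(F) = F/1 - 5/(-3) = F*1 - 5*(-⅓) = F + 5/3 = 5/3 + F)
43*(O(r) - 4*(5 - 2)) = 43*((5/3 + 7) - 4*(5 - 2)) = 43*(26/3 - 4*3) = 43*(26/3 - 12) = 43*(-10/3) = -430/3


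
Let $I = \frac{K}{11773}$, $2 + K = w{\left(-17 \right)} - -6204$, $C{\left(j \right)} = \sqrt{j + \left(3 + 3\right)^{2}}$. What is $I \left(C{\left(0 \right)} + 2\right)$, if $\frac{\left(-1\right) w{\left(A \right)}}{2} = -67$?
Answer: $\frac{50688}{11773} \approx 4.3054$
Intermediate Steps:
$w{\left(A \right)} = 134$ ($w{\left(A \right)} = \left(-2\right) \left(-67\right) = 134$)
$C{\left(j \right)} = \sqrt{36 + j}$ ($C{\left(j \right)} = \sqrt{j + 6^{2}} = \sqrt{j + 36} = \sqrt{36 + j}$)
$K = 6336$ ($K = -2 + \left(134 - -6204\right) = -2 + \left(134 + 6204\right) = -2 + 6338 = 6336$)
$I = \frac{6336}{11773} \approx 0.53818$
$I \left(C{\left(0 \right)} + 2\right) = \frac{6336 \left(\sqrt{36 + 0} + 2\right)}{11773} = \frac{6336 \left(\sqrt{36} + 2\right)}{11773} = \frac{6336 \left(6 + 2\right)}{11773} = \frac{6336}{11773} \cdot 8 = \frac{50688}{11773}$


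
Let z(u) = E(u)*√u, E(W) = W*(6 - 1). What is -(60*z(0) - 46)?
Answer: 46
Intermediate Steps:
E(W) = 5*W (E(W) = W*5 = 5*W)
z(u) = 5*u^(3/2) (z(u) = (5*u)*√u = 5*u^(3/2))
-(60*z(0) - 46) = -(60*(5*0^(3/2)) - 46) = -(60*(5*0) - 46) = -(60*0 - 46) = -(0 - 46) = -1*(-46) = 46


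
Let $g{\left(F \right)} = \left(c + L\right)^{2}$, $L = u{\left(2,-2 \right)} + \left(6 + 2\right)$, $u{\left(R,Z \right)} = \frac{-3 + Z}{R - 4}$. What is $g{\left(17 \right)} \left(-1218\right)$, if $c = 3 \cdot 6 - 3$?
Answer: $- \frac{1584009}{2} \approx -7.92 \cdot 10^{5}$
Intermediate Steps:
$c = 15$ ($c = 18 - 3 = 15$)
$u{\left(R,Z \right)} = \frac{-3 + Z}{-4 + R}$
$L = \frac{21}{2}$ ($L = \frac{-3 - 2}{-4 + 2} + \left(6 + 2\right) = \frac{1}{-2} \left(-5\right) + 8 = \left(- \frac{1}{2}\right) \left(-5\right) + 8 = \frac{5}{2} + 8 = \frac{21}{2} \approx 10.5$)
$g{\left(F \right)} = \frac{2601}{4}$ ($g{\left(F \right)} = \left(15 + \frac{21}{2}\right)^{2} = \left(\frac{51}{2}\right)^{2} = \frac{2601}{4}$)
$g{\left(17 \right)} \left(-1218\right) = \frac{2601}{4} \left(-1218\right) = - \frac{1584009}{2}$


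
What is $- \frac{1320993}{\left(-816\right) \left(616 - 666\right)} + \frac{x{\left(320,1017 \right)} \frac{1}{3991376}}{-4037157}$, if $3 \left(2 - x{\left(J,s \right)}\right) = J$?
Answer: $- \frac{1330389516967193461}{41090219472981600} \approx -32.377$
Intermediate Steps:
$x{\left(J,s \right)} = 2 - \frac{J}{3}$
$- \frac{1320993}{\left(-816\right) \left(616 - 666\right)} + \frac{x{\left(320,1017 \right)} \frac{1}{3991376}}{-4037157} = - \frac{1320993}{\left(-816\right) \left(616 - 666\right)} + \frac{\left(2 - \frac{320}{3}\right) \frac{1}{3991376}}{-4037157} = - \frac{1320993}{\left(-816\right) \left(-50\right)} + \left(2 - \frac{320}{3}\right) \frac{1}{3991376} \left(- \frac{1}{4037157}\right) = - \frac{1320993}{40800} + \left(- \frac{314}{3}\right) \frac{1}{3991376} \left(- \frac{1}{4037157}\right) = \left(-1320993\right) \frac{1}{40800} - - \frac{157}{24170717337048} = - \frac{440331}{13600} + \frac{157}{24170717337048} = - \frac{1330389516967193461}{41090219472981600}$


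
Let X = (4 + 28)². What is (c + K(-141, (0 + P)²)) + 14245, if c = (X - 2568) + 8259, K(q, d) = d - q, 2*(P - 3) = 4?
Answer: 21126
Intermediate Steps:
P = 5 (P = 3 + (½)*4 = 3 + 2 = 5)
X = 1024 (X = 32² = 1024)
c = 6715 (c = (1024 - 2568) + 8259 = -1544 + 8259 = 6715)
(c + K(-141, (0 + P)²)) + 14245 = (6715 + ((0 + 5)² - 1*(-141))) + 14245 = (6715 + (5² + 141)) + 14245 = (6715 + (25 + 141)) + 14245 = (6715 + 166) + 14245 = 6881 + 14245 = 21126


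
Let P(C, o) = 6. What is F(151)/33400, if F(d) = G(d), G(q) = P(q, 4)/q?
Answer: 3/2521700 ≈ 1.1897e-6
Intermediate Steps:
G(q) = 6/q
F(d) = 6/d
F(151)/33400 = (6/151)/33400 = (6*(1/151))*(1/33400) = (6/151)*(1/33400) = 3/2521700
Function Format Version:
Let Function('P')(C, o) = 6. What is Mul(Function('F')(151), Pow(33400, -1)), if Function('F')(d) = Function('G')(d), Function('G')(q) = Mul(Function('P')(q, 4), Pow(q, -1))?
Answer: Rational(3, 2521700) ≈ 1.1897e-6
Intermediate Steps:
Function('G')(q) = Mul(6, Pow(q, -1))
Function('F')(d) = Mul(6, Pow(d, -1))
Mul(Function('F')(151), Pow(33400, -1)) = Mul(Mul(6, Pow(151, -1)), Pow(33400, -1)) = Mul(Mul(6, Rational(1, 151)), Rational(1, 33400)) = Mul(Rational(6, 151), Rational(1, 33400)) = Rational(3, 2521700)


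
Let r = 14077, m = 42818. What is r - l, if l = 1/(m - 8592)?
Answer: 481799401/34226 ≈ 14077.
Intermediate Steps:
l = 1/34226 (l = 1/(42818 - 8592) = 1/34226 ≈ 2.9218e-5)
r - l = 14077 - 1*1/34226 = 14077 - 1/34226 = 481799401/34226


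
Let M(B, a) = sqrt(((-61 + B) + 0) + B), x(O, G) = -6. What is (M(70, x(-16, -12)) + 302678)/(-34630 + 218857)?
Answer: 302678/184227 + sqrt(79)/184227 ≈ 1.6430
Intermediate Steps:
M(B, a) = sqrt(-61 + 2*B) (M(B, a) = sqrt((-61 + B) + B) = sqrt(-61 + 2*B))
(M(70, x(-16, -12)) + 302678)/(-34630 + 218857) = (sqrt(-61 + 2*70) + 302678)/(-34630 + 218857) = (sqrt(-61 + 140) + 302678)/184227 = (sqrt(79) + 302678)*(1/184227) = (302678 + sqrt(79))*(1/184227) = 302678/184227 + sqrt(79)/184227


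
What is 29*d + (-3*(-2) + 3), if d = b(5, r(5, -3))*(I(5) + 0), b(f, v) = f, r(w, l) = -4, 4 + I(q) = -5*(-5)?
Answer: 3054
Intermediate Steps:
I(q) = 21 (I(q) = -4 - 5*(-5) = -4 + 25 = 21)
d = 105 (d = 5*(21 + 0) = 5*21 = 105)
29*d + (-3*(-2) + 3) = 29*105 + (-3*(-2) + 3) = 3045 + (6 + 3) = 3045 + 9 = 3054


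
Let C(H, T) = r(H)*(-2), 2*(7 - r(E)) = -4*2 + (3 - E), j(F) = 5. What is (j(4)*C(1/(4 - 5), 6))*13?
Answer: -1170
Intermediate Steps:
r(E) = 19/2 + E/2 (r(E) = 7 - (-4*2 + (3 - E))/2 = 7 - (-8 + (3 - E))/2 = 7 - (-5 - E)/2 = 7 + (5/2 + E/2) = 19/2 + E/2)
C(H, T) = -19 - H (C(H, T) = (19/2 + H/2)*(-2) = -19 - H)
(j(4)*C(1/(4 - 5), 6))*13 = (5*(-19 - 1/(4 - 5)))*13 = (5*(-19 - 1/(-1)))*13 = (5*(-19 - 1*(-1)))*13 = (5*(-19 + 1))*13 = (5*(-18))*13 = -90*13 = -1170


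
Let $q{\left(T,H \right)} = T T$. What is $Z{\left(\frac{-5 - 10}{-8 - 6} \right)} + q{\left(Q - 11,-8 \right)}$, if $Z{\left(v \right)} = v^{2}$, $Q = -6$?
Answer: $\frac{56869}{196} \approx 290.15$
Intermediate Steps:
$q{\left(T,H \right)} = T^{2}$
$Z{\left(\frac{-5 - 10}{-8 - 6} \right)} + q{\left(Q - 11,-8 \right)} = \left(\frac{-5 - 10}{-8 - 6}\right)^{2} + \left(-6 - 11\right)^{2} = \left(- \frac{15}{-14}\right)^{2} + \left(-6 - 11\right)^{2} = \left(\left(-15\right) \left(- \frac{1}{14}\right)\right)^{2} + \left(-17\right)^{2} = \left(\frac{15}{14}\right)^{2} + 289 = \frac{225}{196} + 289 = \frac{56869}{196}$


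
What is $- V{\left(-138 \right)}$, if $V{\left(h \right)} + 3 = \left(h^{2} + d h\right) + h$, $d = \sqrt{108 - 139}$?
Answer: $-18903 + 138 i \sqrt{31} \approx -18903.0 + 768.35 i$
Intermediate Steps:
$d = i \sqrt{31}$ ($d = \sqrt{-31} = i \sqrt{31} \approx 5.5678 i$)
$V{\left(h \right)} = -3 + h + h^{2} + i h \sqrt{31}$ ($V{\left(h \right)} = -3 + \left(\left(h^{2} + i \sqrt{31} h\right) + h\right) = -3 + \left(\left(h^{2} + i h \sqrt{31}\right) + h\right) = -3 + \left(h + h^{2} + i h \sqrt{31}\right) = -3 + h + h^{2} + i h \sqrt{31}$)
$- V{\left(-138 \right)} = - (-3 - 138 + \left(-138\right)^{2} + i \left(-138\right) \sqrt{31}) = - (-3 - 138 + 19044 - 138 i \sqrt{31}) = - (18903 - 138 i \sqrt{31}) = -18903 + 138 i \sqrt{31}$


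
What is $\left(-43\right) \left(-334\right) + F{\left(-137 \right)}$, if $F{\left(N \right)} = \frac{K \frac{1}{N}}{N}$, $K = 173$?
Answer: $\frac{269560551}{18769} \approx 14362.0$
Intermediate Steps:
$F{\left(N \right)} = \frac{173}{N^{2}}$ ($F{\left(N \right)} = \frac{173 \frac{1}{N}}{N} = \frac{173}{N^{2}}$)
$\left(-43\right) \left(-334\right) + F{\left(-137 \right)} = \left(-43\right) \left(-334\right) + \frac{173}{18769} = 14362 + 173 \cdot \frac{1}{18769} = 14362 + \frac{173}{18769} = \frac{269560551}{18769}$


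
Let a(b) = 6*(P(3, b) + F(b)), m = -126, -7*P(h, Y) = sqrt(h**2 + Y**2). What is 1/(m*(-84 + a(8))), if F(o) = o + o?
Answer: -7/6642 - sqrt(73)/13284 ≈ -0.0016971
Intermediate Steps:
P(h, Y) = -sqrt(Y**2 + h**2)/7 (P(h, Y) = -sqrt(h**2 + Y**2)/7 = -sqrt(Y**2 + h**2)/7)
F(o) = 2*o
a(b) = 12*b - 6*sqrt(9 + b**2)/7 (a(b) = 6*(-sqrt(b**2 + 3**2)/7 + 2*b) = 6*(-sqrt(b**2 + 9)/7 + 2*b) = 6*(-sqrt(9 + b**2)/7 + 2*b) = 6*(2*b - sqrt(9 + b**2)/7) = 12*b - 6*sqrt(9 + b**2)/7)
1/(m*(-84 + a(8))) = 1/(-126*(-84 + (12*8 - 6*sqrt(9 + 8**2)/7))) = 1/(-126*(-84 + (96 - 6*sqrt(9 + 64)/7))) = 1/(-126*(-84 + (96 - 6*sqrt(73)/7))) = 1/(-126*(12 - 6*sqrt(73)/7)) = 1/(-1512 + 108*sqrt(73))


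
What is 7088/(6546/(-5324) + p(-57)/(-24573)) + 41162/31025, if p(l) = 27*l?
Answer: -4793862872028406/789385735425 ≈ -6072.9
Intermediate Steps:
7088/(6546/(-5324) + p(-57)/(-24573)) + 41162/31025 = 7088/(6546/(-5324) + (27*(-57))/(-24573)) + 41162/31025 = 7088/(6546*(-1/5324) - 1539*(-1/24573)) + 41162*(1/31025) = 7088/(-3273/2662 + 513/8191) + 41162/31025 = 7088/(-25443537/21804442) + 41162/31025 = 7088*(-21804442/25443537) + 41162/31025 = -154549884896/25443537 + 41162/31025 = -4793862872028406/789385735425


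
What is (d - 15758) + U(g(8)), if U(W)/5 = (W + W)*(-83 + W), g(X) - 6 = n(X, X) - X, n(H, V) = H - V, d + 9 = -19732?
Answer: -33799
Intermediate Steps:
d = -19741 (d = -9 - 19732 = -19741)
g(X) = 6 - X (g(X) = 6 + ((X - X) - X) = 6 + (0 - X) = 6 - X)
U(W) = 10*W*(-83 + W) (U(W) = 5*((W + W)*(-83 + W)) = 5*((2*W)*(-83 + W)) = 5*(2*W*(-83 + W)) = 10*W*(-83 + W))
(d - 15758) + U(g(8)) = (-19741 - 15758) + 10*(6 - 1*8)*(-83 + (6 - 1*8)) = -35499 + 10*(6 - 8)*(-83 + (6 - 8)) = -35499 + 10*(-2)*(-83 - 2) = -35499 + 10*(-2)*(-85) = -35499 + 1700 = -33799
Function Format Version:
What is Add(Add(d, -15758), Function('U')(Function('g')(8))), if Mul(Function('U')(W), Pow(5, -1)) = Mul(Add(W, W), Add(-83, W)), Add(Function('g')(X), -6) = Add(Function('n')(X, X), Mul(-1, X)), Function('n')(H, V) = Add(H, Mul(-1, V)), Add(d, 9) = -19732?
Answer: -33799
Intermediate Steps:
d = -19741 (d = Add(-9, -19732) = -19741)
Function('g')(X) = Add(6, Mul(-1, X)) (Function('g')(X) = Add(6, Add(Add(X, Mul(-1, X)), Mul(-1, X))) = Add(6, Add(0, Mul(-1, X))) = Add(6, Mul(-1, X)))
Function('U')(W) = Mul(10, W, Add(-83, W)) (Function('U')(W) = Mul(5, Mul(Add(W, W), Add(-83, W))) = Mul(5, Mul(Mul(2, W), Add(-83, W))) = Mul(5, Mul(2, W, Add(-83, W))) = Mul(10, W, Add(-83, W)))
Add(Add(d, -15758), Function('U')(Function('g')(8))) = Add(Add(-19741, -15758), Mul(10, Add(6, Mul(-1, 8)), Add(-83, Add(6, Mul(-1, 8))))) = Add(-35499, Mul(10, Add(6, -8), Add(-83, Add(6, -8)))) = Add(-35499, Mul(10, -2, Add(-83, -2))) = Add(-35499, Mul(10, -2, -85)) = Add(-35499, 1700) = -33799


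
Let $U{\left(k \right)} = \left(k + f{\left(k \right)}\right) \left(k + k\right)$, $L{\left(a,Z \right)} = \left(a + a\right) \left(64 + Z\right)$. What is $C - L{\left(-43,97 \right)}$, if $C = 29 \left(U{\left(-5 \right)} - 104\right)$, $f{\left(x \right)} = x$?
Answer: $13730$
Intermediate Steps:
$L{\left(a,Z \right)} = 2 a \left(64 + Z\right)$
$U{\left(k \right)} = 4 k^{2}$ ($U{\left(k \right)} = \left(k + k\right) \left(k + k\right) = 2 k 2 k = 4 k^{2}$)
$C = -116$ ($C = 29 \left(4 \left(-5\right)^{2} - 104\right) = 29 \left(4 \cdot 25 - 104\right) = 29 \left(100 - 104\right) = 29 \left(-4\right) = -116$)
$C - L{\left(-43,97 \right)} = -116 - 2 \left(-43\right) \left(64 + 97\right) = -116 - 2 \left(-43\right) 161 = -116 - -13846 = -116 + 13846 = 13730$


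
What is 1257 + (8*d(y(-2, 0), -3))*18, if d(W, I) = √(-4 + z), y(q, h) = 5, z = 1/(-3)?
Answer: 1257 + 48*I*√39 ≈ 1257.0 + 299.76*I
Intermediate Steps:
z = -⅓ (z = 1*(-⅓) = -⅓ ≈ -0.33333)
d(W, I) = I*√39/3 (d(W, I) = √(-4 - ⅓) = √(-13/3) = I*√39/3)
1257 + (8*d(y(-2, 0), -3))*18 = 1257 + (8*(I*√39/3))*18 = 1257 + (8*I*√39/3)*18 = 1257 + 48*I*√39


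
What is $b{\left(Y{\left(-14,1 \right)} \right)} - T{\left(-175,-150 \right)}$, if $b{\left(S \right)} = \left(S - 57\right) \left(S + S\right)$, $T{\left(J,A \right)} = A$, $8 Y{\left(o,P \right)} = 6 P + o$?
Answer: $266$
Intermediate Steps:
$Y{\left(o,P \right)} = \frac{o}{8} + \frac{3 P}{4}$ ($Y{\left(o,P \right)} = \frac{6 P + o}{8} = \frac{o + 6 P}{8} = \frac{o}{8} + \frac{3 P}{4}$)
$b{\left(S \right)} = 2 S \left(-57 + S\right)$ ($b{\left(S \right)} = \left(-57 + S\right) 2 S = 2 S \left(-57 + S\right)$)
$b{\left(Y{\left(-14,1 \right)} \right)} - T{\left(-175,-150 \right)} = 2 \left(\frac{1}{8} \left(-14\right) + \frac{3}{4} \cdot 1\right) \left(-57 + \left(\frac{1}{8} \left(-14\right) + \frac{3}{4} \cdot 1\right)\right) - -150 = 2 \left(- \frac{7}{4} + \frac{3}{4}\right) \left(-57 + \left(- \frac{7}{4} + \frac{3}{4}\right)\right) + 150 = 2 \left(-1\right) \left(-57 - 1\right) + 150 = 2 \left(-1\right) \left(-58\right) + 150 = 116 + 150 = 266$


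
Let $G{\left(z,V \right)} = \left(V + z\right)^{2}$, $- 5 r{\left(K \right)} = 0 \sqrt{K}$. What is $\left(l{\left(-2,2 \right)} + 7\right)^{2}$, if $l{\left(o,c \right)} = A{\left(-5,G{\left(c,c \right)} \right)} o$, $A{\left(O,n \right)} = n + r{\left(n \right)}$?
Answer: $625$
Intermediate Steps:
$r{\left(K \right)} = 0$ ($r{\left(K \right)} = - \frac{0 \sqrt{K}}{5} = \left(- \frac{1}{5}\right) 0 = 0$)
$A{\left(O,n \right)} = n$ ($A{\left(O,n \right)} = n + 0 = n$)
$l{\left(o,c \right)} = 4 o c^{2}$ ($l{\left(o,c \right)} = \left(c + c\right)^{2} o = \left(2 c\right)^{2} o = 4 c^{2} o = 4 o c^{2}$)
$\left(l{\left(-2,2 \right)} + 7\right)^{2} = \left(4 \left(-2\right) 2^{2} + 7\right)^{2} = \left(4 \left(-2\right) 4 + 7\right)^{2} = \left(-32 + 7\right)^{2} = \left(-25\right)^{2} = 625$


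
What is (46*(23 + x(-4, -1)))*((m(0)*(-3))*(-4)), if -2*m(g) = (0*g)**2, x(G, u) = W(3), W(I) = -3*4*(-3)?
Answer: 0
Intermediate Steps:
W(I) = 36 (W(I) = -12*(-3) = 36)
x(G, u) = 36
m(g) = 0 (m(g) = -(0*g)**2/2 = -1/2*0**2 = -1/2*0 = 0)
(46*(23 + x(-4, -1)))*((m(0)*(-3))*(-4)) = (46*(23 + 36))*((0*(-3))*(-4)) = (46*59)*(0*(-4)) = 2714*0 = 0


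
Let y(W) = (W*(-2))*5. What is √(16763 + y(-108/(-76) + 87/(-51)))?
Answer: √1749164187/323 ≈ 129.48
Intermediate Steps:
y(W) = -10*W (y(W) = -2*W*5 = -10*W)
√(16763 + y(-108/(-76) + 87/(-51))) = √(16763 - 10*(-108/(-76) + 87/(-51))) = √(16763 - 10*(-108*(-1/76) + 87*(-1/51))) = √(16763 - 10*(27/19 - 29/17)) = √(16763 - 10*(-92/323)) = √(16763 + 920/323) = √(5415369/323) = √1749164187/323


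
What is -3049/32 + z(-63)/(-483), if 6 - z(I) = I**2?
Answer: -448617/5152 ≈ -87.076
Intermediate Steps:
z(I) = 6 - I**2
-3049/32 + z(-63)/(-483) = -3049/32 + (6 - 1*(-63)**2)/(-483) = -3049*1/32 + (6 - 1*3969)*(-1/483) = -3049/32 + (6 - 3969)*(-1/483) = -3049/32 - 3963*(-1/483) = -3049/32 + 1321/161 = -448617/5152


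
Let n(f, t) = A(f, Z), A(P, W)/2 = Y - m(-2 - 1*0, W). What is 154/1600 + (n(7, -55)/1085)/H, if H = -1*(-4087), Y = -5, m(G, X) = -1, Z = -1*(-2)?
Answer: 68288403/709503200 ≈ 0.096248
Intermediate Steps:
Z = 2
A(P, W) = -8 (A(P, W) = 2*(-5 - 1*(-1)) = 2*(-5 + 1) = 2*(-4) = -8)
H = 4087
n(f, t) = -8
154/1600 + (n(7, -55)/1085)/H = 154/1600 - 8/1085/4087 = 154*(1/1600) - 8*1/1085*(1/4087) = 77/800 - 8/1085*1/4087 = 77/800 - 8/4434395 = 68288403/709503200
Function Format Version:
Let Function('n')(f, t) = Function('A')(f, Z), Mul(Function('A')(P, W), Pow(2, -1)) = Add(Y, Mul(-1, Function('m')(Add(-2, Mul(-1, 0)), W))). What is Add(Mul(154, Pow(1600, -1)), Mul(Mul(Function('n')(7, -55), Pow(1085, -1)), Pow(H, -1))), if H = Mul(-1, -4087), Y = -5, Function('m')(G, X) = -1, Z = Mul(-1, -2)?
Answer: Rational(68288403, 709503200) ≈ 0.096248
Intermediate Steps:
Z = 2
Function('A')(P, W) = -8 (Function('A')(P, W) = Mul(2, Add(-5, Mul(-1, -1))) = Mul(2, Add(-5, 1)) = Mul(2, -4) = -8)
H = 4087
Function('n')(f, t) = -8
Add(Mul(154, Pow(1600, -1)), Mul(Mul(Function('n')(7, -55), Pow(1085, -1)), Pow(H, -1))) = Add(Mul(154, Pow(1600, -1)), Mul(Mul(-8, Pow(1085, -1)), Pow(4087, -1))) = Add(Mul(154, Rational(1, 1600)), Mul(Mul(-8, Rational(1, 1085)), Rational(1, 4087))) = Add(Rational(77, 800), Mul(Rational(-8, 1085), Rational(1, 4087))) = Add(Rational(77, 800), Rational(-8, 4434395)) = Rational(68288403, 709503200)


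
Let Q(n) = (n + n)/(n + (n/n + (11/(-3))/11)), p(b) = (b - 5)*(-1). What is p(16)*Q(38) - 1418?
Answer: -41749/29 ≈ -1439.6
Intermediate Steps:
p(b) = 5 - b (p(b) = (-5 + b)*(-1) = 5 - b)
Q(n) = 2*n/(⅔ + n) (Q(n) = (2*n)/(n + (1 + (11*(-⅓))*(1/11))) = (2*n)/(n + (1 - 11/3*1/11)) = (2*n)/(n + (1 - ⅓)) = (2*n)/(n + ⅔) = (2*n)/(⅔ + n) = 2*n/(⅔ + n))
p(16)*Q(38) - 1418 = (5 - 1*16)*(6*38/(2 + 3*38)) - 1418 = (5 - 16)*(6*38/(2 + 114)) - 1418 = -66*38/116 - 1418 = -11*57/29 - 1418 = -627/29 - 1418 = -41749/29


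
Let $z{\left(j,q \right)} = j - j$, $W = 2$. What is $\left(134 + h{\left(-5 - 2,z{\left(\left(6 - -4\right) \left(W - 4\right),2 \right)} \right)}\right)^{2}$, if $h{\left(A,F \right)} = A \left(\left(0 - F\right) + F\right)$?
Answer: $17956$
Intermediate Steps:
$z{\left(j,q \right)} = 0$
$h{\left(A,F \right)} = 0$ ($h{\left(A,F \right)} = A \left(- F + F\right) = A 0 = 0$)
$\left(134 + h{\left(-5 - 2,z{\left(\left(6 - -4\right) \left(W - 4\right),2 \right)} \right)}\right)^{2} = \left(134 + 0\right)^{2} = 134^{2} = 17956$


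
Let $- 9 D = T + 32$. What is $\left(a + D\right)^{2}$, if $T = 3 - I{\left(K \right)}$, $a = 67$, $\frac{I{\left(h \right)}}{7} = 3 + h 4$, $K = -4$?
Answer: $2809$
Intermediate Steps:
$I{\left(h \right)} = 21 + 28 h$ ($I{\left(h \right)} = 7 \left(3 + h 4\right) = 7 \left(3 + 4 h\right) = 21 + 28 h$)
$T = 94$ ($T = 3 - \left(21 + 28 \left(-4\right)\right) = 3 - \left(21 - 112\right) = 3 - -91 = 3 + 91 = 94$)
$D = -14$ ($D = - \frac{94 + 32}{9} = \left(- \frac{1}{9}\right) 126 = -14$)
$\left(a + D\right)^{2} = \left(67 - 14\right)^{2} = 53^{2} = 2809$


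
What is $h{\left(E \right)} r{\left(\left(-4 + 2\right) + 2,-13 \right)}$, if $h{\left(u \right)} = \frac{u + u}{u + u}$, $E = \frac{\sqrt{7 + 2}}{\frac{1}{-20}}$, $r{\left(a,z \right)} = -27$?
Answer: $-27$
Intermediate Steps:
$E = -60$ ($E = \frac{\sqrt{9}}{- \frac{1}{20}} = 3 \left(-20\right) = -60$)
$h{\left(u \right)} = 1$ ($h{\left(u \right)} = \frac{2 u}{2 u} = 2 u \frac{1}{2 u} = 1$)
$h{\left(E \right)} r{\left(\left(-4 + 2\right) + 2,-13 \right)} = 1 \left(-27\right) = -27$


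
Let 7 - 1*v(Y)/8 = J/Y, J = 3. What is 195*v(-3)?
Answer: 12480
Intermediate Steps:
v(Y) = 56 - 24/Y
195*v(-3) = 195*(56 - 24/(-3)) = 195*(56 - 24*(-1/3)) = 195*(56 + 8) = 195*64 = 12480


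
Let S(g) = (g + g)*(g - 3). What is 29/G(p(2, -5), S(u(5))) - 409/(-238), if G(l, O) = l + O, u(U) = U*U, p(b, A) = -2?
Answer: 113996/65331 ≈ 1.7449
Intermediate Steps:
u(U) = U**2
S(g) = 2*g*(-3 + g) (S(g) = (2*g)*(-3 + g) = 2*g*(-3 + g))
G(l, O) = O + l
29/G(p(2, -5), S(u(5))) - 409/(-238) = 29/(2*5**2*(-3 + 5**2) - 2) - 409/(-238) = 29/(2*25*(-3 + 25) - 2) - 409*(-1/238) = 29/(2*25*22 - 2) + 409/238 = 29/(1100 - 2) + 409/238 = 29/1098 + 409/238 = 113996/65331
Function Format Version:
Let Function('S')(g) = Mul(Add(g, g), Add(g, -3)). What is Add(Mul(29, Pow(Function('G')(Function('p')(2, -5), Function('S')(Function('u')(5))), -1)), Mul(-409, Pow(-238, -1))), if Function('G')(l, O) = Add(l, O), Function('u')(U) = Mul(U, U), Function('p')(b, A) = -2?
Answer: Rational(113996, 65331) ≈ 1.7449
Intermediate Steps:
Function('u')(U) = Pow(U, 2)
Function('S')(g) = Mul(2, g, Add(-3, g)) (Function('S')(g) = Mul(Mul(2, g), Add(-3, g)) = Mul(2, g, Add(-3, g)))
Function('G')(l, O) = Add(O, l)
Add(Mul(29, Pow(Function('G')(Function('p')(2, -5), Function('S')(Function('u')(5))), -1)), Mul(-409, Pow(-238, -1))) = Add(Mul(29, Pow(Add(Mul(2, Pow(5, 2), Add(-3, Pow(5, 2))), -2), -1)), Mul(-409, Pow(-238, -1))) = Add(Mul(29, Pow(Add(Mul(2, 25, Add(-3, 25)), -2), -1)), Mul(-409, Rational(-1, 238))) = Add(Mul(29, Pow(Add(Mul(2, 25, 22), -2), -1)), Rational(409, 238)) = Add(Mul(29, Pow(Add(1100, -2), -1)), Rational(409, 238)) = Add(Mul(29, Pow(1098, -1)), Rational(409, 238)) = Add(Mul(29, Rational(1, 1098)), Rational(409, 238)) = Add(Rational(29, 1098), Rational(409, 238)) = Rational(113996, 65331)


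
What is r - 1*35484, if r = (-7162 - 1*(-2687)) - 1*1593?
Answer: -41552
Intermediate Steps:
r = -6068 (r = (-7162 + 2687) - 1593 = -4475 - 1593 = -6068)
r - 1*35484 = -6068 - 1*35484 = -6068 - 35484 = -41552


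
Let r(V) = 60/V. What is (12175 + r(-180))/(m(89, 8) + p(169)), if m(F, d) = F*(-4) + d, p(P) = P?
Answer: -36524/537 ≈ -68.015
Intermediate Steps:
m(F, d) = d - 4*F (m(F, d) = -4*F + d = d - 4*F)
(12175 + r(-180))/(m(89, 8) + p(169)) = (12175 + 60/(-180))/((8 - 4*89) + 169) = (12175 + 60*(-1/180))/((8 - 356) + 169) = (12175 - 1/3)/(-348 + 169) = (36524/3)/(-179) = (36524/3)*(-1/179) = -36524/537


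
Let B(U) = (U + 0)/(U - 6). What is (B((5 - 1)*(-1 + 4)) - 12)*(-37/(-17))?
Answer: -370/17 ≈ -21.765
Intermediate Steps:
B(U) = U/(-6 + U)
(B((5 - 1)*(-1 + 4)) - 12)*(-37/(-17)) = (((5 - 1)*(-1 + 4))/(-6 + (5 - 1)*(-1 + 4)) - 12)*(-37/(-17)) = ((4*3)/(-6 + 4*3) - 12)*(-37*(-1/17)) = (12/(-6 + 12) - 12)*(37/17) = (12/6 - 12)*(37/17) = (12*(⅙) - 12)*(37/17) = (2 - 12)*(37/17) = -10*37/17 = -370/17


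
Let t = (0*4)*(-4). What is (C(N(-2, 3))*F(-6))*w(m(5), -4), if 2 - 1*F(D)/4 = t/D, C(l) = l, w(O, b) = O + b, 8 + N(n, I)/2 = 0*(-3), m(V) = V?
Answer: -128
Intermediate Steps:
N(n, I) = -16 (N(n, I) = -16 + 2*(0*(-3)) = -16 + 2*0 = -16 + 0 = -16)
t = 0 (t = 0*(-4) = 0)
F(D) = 8 (F(D) = 8 - 0/D = 8 - 4*0 = 8 + 0 = 8)
(C(N(-2, 3))*F(-6))*w(m(5), -4) = (-16*8)*(5 - 4) = -128*1 = -128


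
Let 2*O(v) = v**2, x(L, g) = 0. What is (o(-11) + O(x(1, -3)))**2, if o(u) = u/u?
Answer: 1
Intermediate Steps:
o(u) = 1
O(v) = v**2/2
(o(-11) + O(x(1, -3)))**2 = (1 + (1/2)*0**2)**2 = (1 + (1/2)*0)**2 = (1 + 0)**2 = 1**2 = 1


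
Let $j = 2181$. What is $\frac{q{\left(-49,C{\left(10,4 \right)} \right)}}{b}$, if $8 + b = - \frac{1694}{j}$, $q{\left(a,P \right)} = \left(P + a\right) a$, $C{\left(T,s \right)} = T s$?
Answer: $- \frac{961821}{19142} \approx -50.247$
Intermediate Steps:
$q{\left(a,P \right)} = a \left(P + a\right)$
$b = - \frac{19142}{2181}$ ($b = -8 - \frac{1694}{2181} = - \frac{19142}{2181} \approx -8.7767$)
$\frac{q{\left(-49,C{\left(10,4 \right)} \right)}}{b} = \frac{\left(-49\right) \left(10 \cdot 4 - 49\right)}{- \frac{19142}{2181}} = - 49 \left(40 - 49\right) \left(- \frac{2181}{19142}\right) = \left(-49\right) \left(-9\right) \left(- \frac{2181}{19142}\right) = 441 \left(- \frac{2181}{19142}\right) = - \frac{961821}{19142}$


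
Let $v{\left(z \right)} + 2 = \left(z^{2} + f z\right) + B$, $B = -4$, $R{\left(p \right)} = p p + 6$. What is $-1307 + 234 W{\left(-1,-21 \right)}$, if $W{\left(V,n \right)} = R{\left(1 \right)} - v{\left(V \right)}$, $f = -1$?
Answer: $1267$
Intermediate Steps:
$R{\left(p \right)} = 6 + p^{2}$ ($R{\left(p \right)} = p^{2} + 6 = 6 + p^{2}$)
$v{\left(z \right)} = -6 + z^{2} - z$ ($v{\left(z \right)} = -2 - \left(4 + z - z^{2}\right) = -6 + z^{2} - z$)
$W{\left(V,n \right)} = 13 + V - V^{2}$ ($W{\left(V,n \right)} = \left(6 + 1^{2}\right) - \left(-6 + V^{2} - V\right) = \left(6 + 1\right) + \left(6 + V - V^{2}\right) = 7 + \left(6 + V - V^{2}\right) = 13 + V - V^{2}$)
$-1307 + 234 W{\left(-1,-21 \right)} = -1307 + 234 \left(13 - 1 - \left(-1\right)^{2}\right) = -1307 + 234 \left(13 - 1 - 1\right) = -1307 + 234 \cdot 11 = -1307 + 2574 = 1267$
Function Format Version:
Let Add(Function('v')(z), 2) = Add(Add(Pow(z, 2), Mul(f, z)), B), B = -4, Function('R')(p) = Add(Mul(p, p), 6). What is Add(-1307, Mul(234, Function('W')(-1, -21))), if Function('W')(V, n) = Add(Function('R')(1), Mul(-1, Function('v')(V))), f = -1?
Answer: 1267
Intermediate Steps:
Function('R')(p) = Add(6, Pow(p, 2)) (Function('R')(p) = Add(Pow(p, 2), 6) = Add(6, Pow(p, 2)))
Function('v')(z) = Add(-6, Pow(z, 2), Mul(-1, z)) (Function('v')(z) = Add(-2, Add(Add(Pow(z, 2), Mul(-1, z)), -4)) = Add(-2, Add(-4, Pow(z, 2), Mul(-1, z))) = Add(-6, Pow(z, 2), Mul(-1, z)))
Function('W')(V, n) = Add(13, V, Mul(-1, Pow(V, 2))) (Function('W')(V, n) = Add(Add(6, Pow(1, 2)), Mul(-1, Add(-6, Pow(V, 2), Mul(-1, V)))) = Add(Add(6, 1), Add(6, V, Mul(-1, Pow(V, 2)))) = Add(7, Add(6, V, Mul(-1, Pow(V, 2)))) = Add(13, V, Mul(-1, Pow(V, 2))))
Add(-1307, Mul(234, Function('W')(-1, -21))) = Add(-1307, Mul(234, Add(13, -1, Mul(-1, Pow(-1, 2))))) = Add(-1307, Mul(234, Add(13, -1, Mul(-1, 1)))) = Add(-1307, Mul(234, Add(13, -1, -1))) = Add(-1307, Mul(234, 11)) = Add(-1307, 2574) = 1267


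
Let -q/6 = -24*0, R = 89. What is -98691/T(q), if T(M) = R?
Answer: -98691/89 ≈ -1108.9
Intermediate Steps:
q = 0 (q = -(-144)*0 = -6*0 = 0)
T(M) = 89
-98691/T(q) = -98691/89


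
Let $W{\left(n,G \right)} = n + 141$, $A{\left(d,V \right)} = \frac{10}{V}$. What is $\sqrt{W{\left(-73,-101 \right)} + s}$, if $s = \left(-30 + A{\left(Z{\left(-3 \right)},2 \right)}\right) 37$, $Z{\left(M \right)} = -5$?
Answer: $i \sqrt{857} \approx 29.275 i$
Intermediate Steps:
$W{\left(n,G \right)} = 141 + n$
$s = -925$ ($s = \left(-30 + \frac{10}{2}\right) 37 = \left(-30 + 10 \cdot \frac{1}{2}\right) 37 = \left(-30 + 5\right) 37 = \left(-25\right) 37 = -925$)
$\sqrt{W{\left(-73,-101 \right)} + s} = \sqrt{\left(141 - 73\right) - 925} = \sqrt{68 - 925} = \sqrt{-857} = i \sqrt{857}$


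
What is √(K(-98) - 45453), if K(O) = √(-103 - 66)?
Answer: √(-45453 + 13*I) ≈ 0.03 + 213.2*I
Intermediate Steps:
K(O) = 13*I (K(O) = √(-169) = 13*I)
√(K(-98) - 45453) = √(13*I - 45453) = √(-45453 + 13*I)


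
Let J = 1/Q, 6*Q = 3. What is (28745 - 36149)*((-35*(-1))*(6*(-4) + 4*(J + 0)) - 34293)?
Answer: 258051612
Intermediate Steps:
Q = ½ (Q = (⅙)*3 = ½ ≈ 0.50000)
J = 2 (J = 1/(½) = 2)
(28745 - 36149)*((-35*(-1))*(6*(-4) + 4*(J + 0)) - 34293) = (28745 - 36149)*((-35*(-1))*(6*(-4) + 4*(2 + 0)) - 34293) = -7404*(35*(-24 + 4*2) - 34293) = -7404*(35*(-24 + 8) - 34293) = -7404*(35*(-16) - 34293) = -7404*(-560 - 34293) = -7404*(-34853) = 258051612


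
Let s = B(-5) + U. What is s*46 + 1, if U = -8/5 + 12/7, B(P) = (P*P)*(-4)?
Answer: -160781/35 ≈ -4593.7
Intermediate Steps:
B(P) = -4*P**2 (B(P) = P**2*(-4) = -4*P**2)
U = 4/35 (U = -8*1/5 + 12*(1/7) = -8/5 + 12/7 = 4/35 ≈ 0.11429)
s = -3496/35 (s = -4*(-5)**2 + 4/35 = -4*25 + 4/35 = -100 + 4/35 = -3496/35 ≈ -99.886)
s*46 + 1 = -3496/35*46 + 1 = -160816/35 + 1 = -160781/35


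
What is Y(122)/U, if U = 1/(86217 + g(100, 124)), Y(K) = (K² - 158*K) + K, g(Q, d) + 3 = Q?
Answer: -368560780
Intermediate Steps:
g(Q, d) = -3 + Q
Y(K) = K² - 157*K
U = 1/86314 (U = 1/(86217 + (-3 + 100)) = 1/(86217 + 97) = 1/86314 ≈ 1.1586e-5)
Y(122)/U = (122*(-157 + 122))/(1/86314) = (122*(-35))*86314 = -4270*86314 = -368560780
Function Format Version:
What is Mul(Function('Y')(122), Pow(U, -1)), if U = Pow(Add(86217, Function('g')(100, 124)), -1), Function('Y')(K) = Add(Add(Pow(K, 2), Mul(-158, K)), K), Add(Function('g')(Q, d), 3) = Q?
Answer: -368560780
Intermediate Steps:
Function('g')(Q, d) = Add(-3, Q)
Function('Y')(K) = Add(Pow(K, 2), Mul(-157, K))
U = Rational(1, 86314) (U = Pow(Add(86217, Add(-3, 100)), -1) = Pow(Add(86217, 97), -1) = Pow(86314, -1) = Rational(1, 86314) ≈ 1.1586e-5)
Mul(Function('Y')(122), Pow(U, -1)) = Mul(Mul(122, Add(-157, 122)), Pow(Rational(1, 86314), -1)) = Mul(Mul(122, -35), 86314) = Mul(-4270, 86314) = -368560780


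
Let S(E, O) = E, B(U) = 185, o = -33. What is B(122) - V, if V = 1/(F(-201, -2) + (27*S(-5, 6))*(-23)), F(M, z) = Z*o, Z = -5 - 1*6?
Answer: 641579/3468 ≈ 185.00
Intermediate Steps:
Z = -11 (Z = -5 - 6 = -11)
F(M, z) = 363 (F(M, z) = -11*(-33) = 363)
V = 1/3468 (V = 1/(363 + (27*(-5))*(-23)) = 1/(363 - 135*(-23)) = 1/(363 + 3105) = 1/3468 ≈ 0.00028835)
B(122) - V = 185 - 1*1/3468 = 185 - 1/3468 = 641579/3468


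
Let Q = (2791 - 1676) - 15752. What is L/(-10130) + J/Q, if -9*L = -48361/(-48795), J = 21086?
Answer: -31267772780981/21704915291850 ≈ -1.4406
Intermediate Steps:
L = -48361/439155 (L = -(-48361)/(9*(-48795)) = -(-48361)*(-1)/(9*48795) = -⅑*48361/48795 = -48361/439155 ≈ -0.11012)
Q = -14637 (Q = 1115 - 15752 = -14637)
L/(-10130) + J/Q = -48361/439155/(-10130) + 21086/(-14637) = -48361/439155*(-1/10130) + 21086*(-1/14637) = 48361/4448640150 - 21086/14637 = -31267772780981/21704915291850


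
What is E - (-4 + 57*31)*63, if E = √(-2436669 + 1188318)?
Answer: -111069 + I*√1248351 ≈ -1.1107e+5 + 1117.3*I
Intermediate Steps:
E = I*√1248351 (E = √(-1248351) = I*√1248351 ≈ 1117.3*I)
E - (-4 + 57*31)*63 = I*√1248351 - (-4 + 57*31)*63 = I*√1248351 - (-4 + 1767)*63 = I*√1248351 - 1763*63 = I*√1248351 - 1*111069 = I*√1248351 - 111069 = -111069 + I*√1248351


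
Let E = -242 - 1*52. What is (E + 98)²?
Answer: 38416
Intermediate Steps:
E = -294 (E = -242 - 52 = -294)
(E + 98)² = (-294 + 98)² = (-196)² = 38416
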